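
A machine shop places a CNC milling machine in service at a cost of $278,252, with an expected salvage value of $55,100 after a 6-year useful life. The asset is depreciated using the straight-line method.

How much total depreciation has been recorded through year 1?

$37,192

Depreciable base = $278,252 − $55,100 = $223,152.
Annual expense = $223,152 / 6 = $37,192.
End of year 1: book value $241,060.
Accumulated through year 1 = $278,252 − $241,060 = $37,192.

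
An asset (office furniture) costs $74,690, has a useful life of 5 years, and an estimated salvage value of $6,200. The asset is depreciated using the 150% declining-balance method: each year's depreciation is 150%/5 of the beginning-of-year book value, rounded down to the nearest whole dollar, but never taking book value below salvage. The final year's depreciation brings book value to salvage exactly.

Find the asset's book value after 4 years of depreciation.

Depreciable base = $74,690 − $6,200 = $68,490.
Year 1: ⌊$74,690 × 150%/5⌋ = $22,407. Book value $52,283.
Year 2: ⌊$52,283 × 150%/5⌋ = $15,684. Book value $36,599.
Year 3: ⌊$36,599 × 150%/5⌋ = $10,979. Book value $25,620.
Year 4: ⌊$25,620 × 150%/5⌋ = $7,686. Book value $17,934.

$17,934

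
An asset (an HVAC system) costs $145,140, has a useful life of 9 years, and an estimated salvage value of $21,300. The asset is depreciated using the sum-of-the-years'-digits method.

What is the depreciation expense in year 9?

Depreciable base = $145,140 − $21,300 = $123,840.
Sum of the years' digits = 9+8+7+6+5+4+3+2+1 = 45.
Year 1: $123,840 × 9/45 = $24,768. Book value $120,372.
Year 2: $123,840 × 8/45 = $22,016. Book value $98,356.
Year 3: $123,840 × 7/45 = $19,264. Book value $79,092.
Year 4: $123,840 × 6/45 = $16,512. Book value $62,580.
Year 5: $123,840 × 5/45 = $13,760. Book value $48,820.
Year 6: $123,840 × 4/45 = $11,008. Book value $37,812.
Year 7: $123,840 × 3/45 = $8,256. Book value $29,556.
Year 8: $123,840 × 2/45 = $5,504. Book value $24,052.
Year 9: $123,840 × 1/45 = $2,752. Book value $21,300.

$2,752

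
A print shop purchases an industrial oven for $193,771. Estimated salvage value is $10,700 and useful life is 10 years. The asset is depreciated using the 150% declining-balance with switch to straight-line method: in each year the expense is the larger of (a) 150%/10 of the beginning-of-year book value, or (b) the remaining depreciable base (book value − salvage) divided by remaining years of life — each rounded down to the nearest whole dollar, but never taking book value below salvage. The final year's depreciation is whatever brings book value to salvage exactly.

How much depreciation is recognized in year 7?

Depreciable base = $193,771 − $10,700 = $183,071.
Year 1: DB = ⌊$193,771 × 150%/10⌋ = $29,065; SL = ⌊$183,071/10⌋ = $18,307 → take DB $29,065. Book value $164,706.
Year 2: DB = ⌊$164,706 × 150%/10⌋ = $24,705; SL = ⌊$154,006/9⌋ = $17,111 → take DB $24,705. Book value $140,001.
Year 3: DB = ⌊$140,001 × 150%/10⌋ = $21,000; SL = ⌊$129,301/8⌋ = $16,162 → take DB $21,000. Book value $119,001.
Year 4: DB = ⌊$119,001 × 150%/10⌋ = $17,850; SL = ⌊$108,301/7⌋ = $15,471 → take DB $17,850. Book value $101,151.
Year 5: DB = ⌊$101,151 × 150%/10⌋ = $15,172; SL = ⌊$90,451/6⌋ = $15,075 → take DB $15,172. Book value $85,979.
Year 6: DB = ⌊$85,979 × 150%/10⌋ = $12,896; SL = ⌊$75,279/5⌋ = $15,055 → take SL $15,055. Book value $70,924.
Year 7: DB = ⌊$70,924 × 150%/10⌋ = $10,638; SL = ⌊$60,224/4⌋ = $15,056 → take SL $15,056. Book value $55,868.

$15,056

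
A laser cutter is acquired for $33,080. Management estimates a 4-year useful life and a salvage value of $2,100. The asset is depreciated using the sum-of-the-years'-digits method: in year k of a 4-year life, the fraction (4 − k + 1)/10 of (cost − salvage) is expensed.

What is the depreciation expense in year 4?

$3,098

Depreciable base = $33,080 − $2,100 = $30,980.
Sum of the years' digits = 4+3+2+1 = 10.
Year 1: $30,980 × 4/10 = $12,392. Book value $20,688.
Year 2: $30,980 × 3/10 = $9,294. Book value $11,394.
Year 3: $30,980 × 2/10 = $6,196. Book value $5,198.
Year 4: $30,980 × 1/10 = $3,098. Book value $2,100.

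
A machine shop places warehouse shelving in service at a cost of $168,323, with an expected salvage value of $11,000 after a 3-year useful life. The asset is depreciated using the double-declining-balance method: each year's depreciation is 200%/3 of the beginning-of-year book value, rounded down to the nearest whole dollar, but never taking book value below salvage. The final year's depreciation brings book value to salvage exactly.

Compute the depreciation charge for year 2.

$37,405

Depreciable base = $168,323 − $11,000 = $157,323.
Year 1: ⌊$168,323 × 200%/3⌋ = $112,215. Book value $56,108.
Year 2: ⌊$56,108 × 200%/3⌋ = $37,405. Book value $18,703.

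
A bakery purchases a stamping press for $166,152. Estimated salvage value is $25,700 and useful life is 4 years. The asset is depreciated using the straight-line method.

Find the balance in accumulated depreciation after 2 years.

Depreciable base = $166,152 − $25,700 = $140,452.
Annual expense = $140,452 / 4 = $35,113.
End of year 1: book value $131,039.
End of year 2: book value $95,926.
Accumulated through year 2 = $166,152 − $95,926 = $70,226.

$70,226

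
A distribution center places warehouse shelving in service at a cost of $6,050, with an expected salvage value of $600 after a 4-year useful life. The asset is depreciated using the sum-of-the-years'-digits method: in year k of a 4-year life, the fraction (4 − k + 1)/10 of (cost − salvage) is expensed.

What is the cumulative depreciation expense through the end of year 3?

Depreciable base = $6,050 − $600 = $5,450.
Sum of the years' digits = 4+3+2+1 = 10.
Year 1: $5,450 × 4/10 = $2,180. Book value $3,870.
Year 2: $5,450 × 3/10 = $1,635. Book value $2,235.
Year 3: $5,450 × 2/10 = $1,090. Book value $1,145.
Accumulated through year 3 = $6,050 − $1,145 = $4,905.

$4,905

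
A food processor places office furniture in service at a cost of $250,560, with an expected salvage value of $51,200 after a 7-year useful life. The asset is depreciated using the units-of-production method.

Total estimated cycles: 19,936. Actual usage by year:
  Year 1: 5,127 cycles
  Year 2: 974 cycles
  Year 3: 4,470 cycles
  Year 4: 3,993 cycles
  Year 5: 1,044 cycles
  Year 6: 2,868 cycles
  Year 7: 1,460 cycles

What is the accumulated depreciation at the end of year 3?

$105,710

Depreciable base = $250,560 − $51,200 = $199,360.
Rate = $199,360 / 19,936 cycles = $10 per cycle.
Year 1: 5,127 × $10 = $51,270. Book value $199,290.
Year 2: 974 × $10 = $9,740. Book value $189,550.
Year 3: 4,470 × $10 = $44,700. Book value $144,850.
Accumulated through year 3 = $250,560 − $144,850 = $105,710.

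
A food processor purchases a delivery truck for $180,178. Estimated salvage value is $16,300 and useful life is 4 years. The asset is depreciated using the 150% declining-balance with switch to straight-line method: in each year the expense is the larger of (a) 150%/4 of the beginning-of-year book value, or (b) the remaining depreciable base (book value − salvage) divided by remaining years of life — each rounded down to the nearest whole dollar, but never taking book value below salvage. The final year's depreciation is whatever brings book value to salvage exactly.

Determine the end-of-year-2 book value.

Depreciable base = $180,178 − $16,300 = $163,878.
Year 1: DB = ⌊$180,178 × 150%/4⌋ = $67,566; SL = ⌊$163,878/4⌋ = $40,969 → take DB $67,566. Book value $112,612.
Year 2: DB = ⌊$112,612 × 150%/4⌋ = $42,229; SL = ⌊$96,312/3⌋ = $32,104 → take DB $42,229. Book value $70,383.

$70,383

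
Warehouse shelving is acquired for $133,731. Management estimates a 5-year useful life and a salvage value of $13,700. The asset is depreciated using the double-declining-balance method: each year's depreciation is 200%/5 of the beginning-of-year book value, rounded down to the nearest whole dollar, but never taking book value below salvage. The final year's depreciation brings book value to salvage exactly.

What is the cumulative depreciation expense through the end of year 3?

$104,844

Depreciable base = $133,731 − $13,700 = $120,031.
Year 1: ⌊$133,731 × 200%/5⌋ = $53,492. Book value $80,239.
Year 2: ⌊$80,239 × 200%/5⌋ = $32,095. Book value $48,144.
Year 3: ⌊$48,144 × 200%/5⌋ = $19,257. Book value $28,887.
Accumulated through year 3 = $133,731 − $28,887 = $104,844.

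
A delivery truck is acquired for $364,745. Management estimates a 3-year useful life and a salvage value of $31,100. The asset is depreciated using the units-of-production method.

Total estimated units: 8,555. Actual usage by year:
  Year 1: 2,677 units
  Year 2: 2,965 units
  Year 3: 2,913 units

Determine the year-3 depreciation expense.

$113,607

Depreciable base = $364,745 − $31,100 = $333,645.
Rate = $333,645 / 8,555 units = $39 per unit.
Year 1: 2,677 × $39 = $104,403. Book value $260,342.
Year 2: 2,965 × $39 = $115,635. Book value $144,707.
Year 3: 2,913 × $39 = $113,607. Book value $31,100.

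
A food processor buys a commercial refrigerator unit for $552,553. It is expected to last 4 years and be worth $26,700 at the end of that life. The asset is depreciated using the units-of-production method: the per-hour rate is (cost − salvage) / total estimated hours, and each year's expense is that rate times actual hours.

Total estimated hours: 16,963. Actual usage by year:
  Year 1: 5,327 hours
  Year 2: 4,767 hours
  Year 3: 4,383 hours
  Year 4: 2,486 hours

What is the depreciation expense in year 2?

$147,777

Depreciable base = $552,553 − $26,700 = $525,853.
Rate = $525,853 / 16,963 hours = $31 per hour.
Year 1: 5,327 × $31 = $165,137. Book value $387,416.
Year 2: 4,767 × $31 = $147,777. Book value $239,639.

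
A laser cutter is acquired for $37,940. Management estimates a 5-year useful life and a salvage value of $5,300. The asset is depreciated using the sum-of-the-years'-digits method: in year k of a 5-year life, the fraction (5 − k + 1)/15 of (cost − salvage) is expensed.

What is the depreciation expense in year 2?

Depreciable base = $37,940 − $5,300 = $32,640.
Sum of the years' digits = 5+4+3+2+1 = 15.
Year 1: $32,640 × 5/15 = $10,880. Book value $27,060.
Year 2: $32,640 × 4/15 = $8,704. Book value $18,356.

$8,704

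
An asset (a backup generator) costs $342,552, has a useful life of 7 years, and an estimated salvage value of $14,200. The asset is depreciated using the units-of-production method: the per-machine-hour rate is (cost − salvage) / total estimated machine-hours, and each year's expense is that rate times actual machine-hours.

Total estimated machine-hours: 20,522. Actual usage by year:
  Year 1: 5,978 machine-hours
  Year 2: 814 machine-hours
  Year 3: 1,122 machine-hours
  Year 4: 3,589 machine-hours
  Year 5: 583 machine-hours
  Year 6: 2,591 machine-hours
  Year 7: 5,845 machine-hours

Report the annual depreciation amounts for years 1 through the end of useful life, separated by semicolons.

$95,648; $13,024; $17,952; $57,424; $9,328; $41,456; $93,520

Depreciable base = $342,552 − $14,200 = $328,352.
Rate = $328,352 / 20,522 machine-hours = $16 per machine-hour.
Year 1: 5,978 × $16 = $95,648. Book value $246,904.
Year 2: 814 × $16 = $13,024. Book value $233,880.
Year 3: 1,122 × $16 = $17,952. Book value $215,928.
Year 4: 3,589 × $16 = $57,424. Book value $158,504.
Year 5: 583 × $16 = $9,328. Book value $149,176.
Year 6: 2,591 × $16 = $41,456. Book value $107,720.
Year 7: 5,845 × $16 = $93,520. Book value $14,200.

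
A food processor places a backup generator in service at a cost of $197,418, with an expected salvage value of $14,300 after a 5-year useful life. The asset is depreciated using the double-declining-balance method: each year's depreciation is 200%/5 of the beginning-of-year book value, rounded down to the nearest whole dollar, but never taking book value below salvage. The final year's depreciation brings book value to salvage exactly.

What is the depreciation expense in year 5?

Depreciable base = $197,418 − $14,300 = $183,118.
Year 1: ⌊$197,418 × 200%/5⌋ = $78,967. Book value $118,451.
Year 2: ⌊$118,451 × 200%/5⌋ = $47,380. Book value $71,071.
Year 3: ⌊$71,071 × 200%/5⌋ = $28,428. Book value $42,643.
Year 4: ⌊$42,643 × 200%/5⌋ = $17,057. Book value $25,586.
Year 5 (final): $25,586 − $14,300 = $11,286. Book value $14,300.

$11,286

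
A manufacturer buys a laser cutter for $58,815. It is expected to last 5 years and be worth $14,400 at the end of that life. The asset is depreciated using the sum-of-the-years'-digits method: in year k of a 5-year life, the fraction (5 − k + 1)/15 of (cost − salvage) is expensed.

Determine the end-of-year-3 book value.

$23,283

Depreciable base = $58,815 − $14,400 = $44,415.
Sum of the years' digits = 5+4+3+2+1 = 15.
Year 1: $44,415 × 5/15 = $14,805. Book value $44,010.
Year 2: $44,415 × 4/15 = $11,844. Book value $32,166.
Year 3: $44,415 × 3/15 = $8,883. Book value $23,283.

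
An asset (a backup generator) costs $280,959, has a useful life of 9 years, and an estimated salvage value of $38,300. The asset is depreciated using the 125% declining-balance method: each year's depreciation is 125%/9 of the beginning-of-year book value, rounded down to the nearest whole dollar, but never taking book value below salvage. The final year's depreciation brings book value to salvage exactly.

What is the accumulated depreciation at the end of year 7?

$182,317

Depreciable base = $280,959 − $38,300 = $242,659.
Year 1: ⌊$280,959 × 125%/9⌋ = $39,022. Book value $241,937.
Year 2: ⌊$241,937 × 125%/9⌋ = $33,602. Book value $208,335.
Year 3: ⌊$208,335 × 125%/9⌋ = $28,935. Book value $179,400.
Year 4: ⌊$179,400 × 125%/9⌋ = $24,916. Book value $154,484.
Year 5: ⌊$154,484 × 125%/9⌋ = $21,456. Book value $133,028.
Year 6: ⌊$133,028 × 125%/9⌋ = $18,476. Book value $114,552.
Year 7: ⌊$114,552 × 125%/9⌋ = $15,910. Book value $98,642.
Accumulated through year 7 = $280,959 − $98,642 = $182,317.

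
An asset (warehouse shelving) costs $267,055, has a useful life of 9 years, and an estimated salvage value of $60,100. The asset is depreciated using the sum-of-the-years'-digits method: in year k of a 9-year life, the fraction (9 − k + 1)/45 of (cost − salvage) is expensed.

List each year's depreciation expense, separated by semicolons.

$41,391; $36,792; $32,193; $27,594; $22,995; $18,396; $13,797; $9,198; $4,599

Depreciable base = $267,055 − $60,100 = $206,955.
Sum of the years' digits = 9+8+7+6+5+4+3+2+1 = 45.
Year 1: $206,955 × 9/45 = $41,391. Book value $225,664.
Year 2: $206,955 × 8/45 = $36,792. Book value $188,872.
Year 3: $206,955 × 7/45 = $32,193. Book value $156,679.
Year 4: $206,955 × 6/45 = $27,594. Book value $129,085.
Year 5: $206,955 × 5/45 = $22,995. Book value $106,090.
Year 6: $206,955 × 4/45 = $18,396. Book value $87,694.
Year 7: $206,955 × 3/45 = $13,797. Book value $73,897.
Year 8: $206,955 × 2/45 = $9,198. Book value $64,699.
Year 9: $206,955 × 1/45 = $4,599. Book value $60,100.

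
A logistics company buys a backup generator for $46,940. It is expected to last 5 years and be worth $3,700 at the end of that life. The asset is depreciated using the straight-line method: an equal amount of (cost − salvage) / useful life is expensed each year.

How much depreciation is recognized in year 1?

$8,648

Depreciable base = $46,940 − $3,700 = $43,240.
Annual expense = $43,240 / 5 = $8,648.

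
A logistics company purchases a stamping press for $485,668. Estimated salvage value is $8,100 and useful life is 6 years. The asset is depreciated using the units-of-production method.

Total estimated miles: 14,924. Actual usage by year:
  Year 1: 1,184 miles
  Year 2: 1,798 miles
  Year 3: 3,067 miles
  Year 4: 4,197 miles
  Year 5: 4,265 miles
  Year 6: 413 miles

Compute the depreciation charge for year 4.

$134,304

Depreciable base = $485,668 − $8,100 = $477,568.
Rate = $477,568 / 14,924 miles = $32 per mile.
Year 1: 1,184 × $32 = $37,888. Book value $447,780.
Year 2: 1,798 × $32 = $57,536. Book value $390,244.
Year 3: 3,067 × $32 = $98,144. Book value $292,100.
Year 4: 4,197 × $32 = $134,304. Book value $157,796.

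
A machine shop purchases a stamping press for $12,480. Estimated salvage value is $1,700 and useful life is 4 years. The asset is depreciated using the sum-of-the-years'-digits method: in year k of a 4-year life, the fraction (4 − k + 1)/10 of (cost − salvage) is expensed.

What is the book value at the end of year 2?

Depreciable base = $12,480 − $1,700 = $10,780.
Sum of the years' digits = 4+3+2+1 = 10.
Year 1: $10,780 × 4/10 = $4,312. Book value $8,168.
Year 2: $10,780 × 3/10 = $3,234. Book value $4,934.

$4,934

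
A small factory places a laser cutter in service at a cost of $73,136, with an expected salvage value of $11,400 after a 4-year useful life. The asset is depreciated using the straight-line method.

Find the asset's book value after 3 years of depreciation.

$26,834

Depreciable base = $73,136 − $11,400 = $61,736.
Annual expense = $61,736 / 4 = $15,434.
End of year 1: book value $57,702.
End of year 2: book value $42,268.
End of year 3: book value $26,834.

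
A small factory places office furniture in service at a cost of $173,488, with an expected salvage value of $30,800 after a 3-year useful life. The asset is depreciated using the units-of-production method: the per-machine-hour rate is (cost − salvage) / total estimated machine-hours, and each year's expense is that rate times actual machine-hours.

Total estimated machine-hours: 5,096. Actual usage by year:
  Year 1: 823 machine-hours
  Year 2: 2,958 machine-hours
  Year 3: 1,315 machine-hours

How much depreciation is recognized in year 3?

$36,820

Depreciable base = $173,488 − $30,800 = $142,688.
Rate = $142,688 / 5,096 machine-hours = $28 per machine-hour.
Year 1: 823 × $28 = $23,044. Book value $150,444.
Year 2: 2,958 × $28 = $82,824. Book value $67,620.
Year 3: 1,315 × $28 = $36,820. Book value $30,800.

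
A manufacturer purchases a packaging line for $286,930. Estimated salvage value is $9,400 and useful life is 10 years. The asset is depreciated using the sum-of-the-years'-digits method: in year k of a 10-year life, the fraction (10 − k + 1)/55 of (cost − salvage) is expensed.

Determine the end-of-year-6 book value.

Depreciable base = $286,930 − $9,400 = $277,530.
Sum of the years' digits = 10+9+8+7+6+5+4+3+2+1 = 55.
Year 1: $277,530 × 10/55 = $50,460. Book value $236,470.
Year 2: $277,530 × 9/55 = $45,414. Book value $191,056.
Year 3: $277,530 × 8/55 = $40,368. Book value $150,688.
Year 4: $277,530 × 7/55 = $35,322. Book value $115,366.
Year 5: $277,530 × 6/55 = $30,276. Book value $85,090.
Year 6: $277,530 × 5/55 = $25,230. Book value $59,860.

$59,860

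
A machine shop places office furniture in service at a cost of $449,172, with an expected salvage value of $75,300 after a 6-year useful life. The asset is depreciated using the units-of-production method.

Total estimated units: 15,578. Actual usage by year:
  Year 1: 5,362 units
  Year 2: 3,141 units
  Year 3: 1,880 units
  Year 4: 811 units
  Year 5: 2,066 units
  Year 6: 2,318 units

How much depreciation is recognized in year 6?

$55,632

Depreciable base = $449,172 − $75,300 = $373,872.
Rate = $373,872 / 15,578 units = $24 per unit.
Year 1: 5,362 × $24 = $128,688. Book value $320,484.
Year 2: 3,141 × $24 = $75,384. Book value $245,100.
Year 3: 1,880 × $24 = $45,120. Book value $199,980.
Year 4: 811 × $24 = $19,464. Book value $180,516.
Year 5: 2,066 × $24 = $49,584. Book value $130,932.
Year 6: 2,318 × $24 = $55,632. Book value $75,300.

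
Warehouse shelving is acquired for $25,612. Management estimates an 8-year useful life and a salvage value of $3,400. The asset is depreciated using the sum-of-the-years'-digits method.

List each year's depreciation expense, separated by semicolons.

$4,936; $4,319; $3,702; $3,085; $2,468; $1,851; $1,234; $617

Depreciable base = $25,612 − $3,400 = $22,212.
Sum of the years' digits = 8+7+6+5+4+3+2+1 = 36.
Year 1: $22,212 × 8/36 = $4,936. Book value $20,676.
Year 2: $22,212 × 7/36 = $4,319. Book value $16,357.
Year 3: $22,212 × 6/36 = $3,702. Book value $12,655.
Year 4: $22,212 × 5/36 = $3,085. Book value $9,570.
Year 5: $22,212 × 4/36 = $2,468. Book value $7,102.
Year 6: $22,212 × 3/36 = $1,851. Book value $5,251.
Year 7: $22,212 × 2/36 = $1,234. Book value $4,017.
Year 8: $22,212 × 1/36 = $617. Book value $3,400.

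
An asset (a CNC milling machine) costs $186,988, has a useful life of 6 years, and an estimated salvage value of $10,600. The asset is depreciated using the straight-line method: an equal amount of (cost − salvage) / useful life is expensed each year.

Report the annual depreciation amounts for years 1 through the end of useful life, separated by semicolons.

Depreciable base = $186,988 − $10,600 = $176,388.
Annual expense = $176,388 / 6 = $29,398.
End of year 1: book value $157,590.
End of year 2: book value $128,192.
End of year 3: book value $98,794.
End of year 4: book value $69,396.
End of year 5: book value $39,998.
End of year 6: book value $10,600.

$29,398; $29,398; $29,398; $29,398; $29,398; $29,398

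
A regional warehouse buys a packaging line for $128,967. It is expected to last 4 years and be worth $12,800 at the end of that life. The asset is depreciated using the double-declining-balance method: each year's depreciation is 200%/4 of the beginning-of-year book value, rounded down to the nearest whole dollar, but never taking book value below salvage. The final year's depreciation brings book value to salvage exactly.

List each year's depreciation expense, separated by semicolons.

$64,483; $32,242; $16,121; $3,321

Depreciable base = $128,967 − $12,800 = $116,167.
Year 1: ⌊$128,967 × 200%/4⌋ = $64,483. Book value $64,484.
Year 2: ⌊$64,484 × 200%/4⌋ = $32,242. Book value $32,242.
Year 3: ⌊$32,242 × 200%/4⌋ = $16,121. Book value $16,121.
Year 4 (final): $16,121 − $12,800 = $3,321. Book value $12,800.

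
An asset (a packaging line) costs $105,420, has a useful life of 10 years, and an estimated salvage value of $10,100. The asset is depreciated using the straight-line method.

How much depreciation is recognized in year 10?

$9,532

Depreciable base = $105,420 − $10,100 = $95,320.
Annual expense = $95,320 / 10 = $9,532.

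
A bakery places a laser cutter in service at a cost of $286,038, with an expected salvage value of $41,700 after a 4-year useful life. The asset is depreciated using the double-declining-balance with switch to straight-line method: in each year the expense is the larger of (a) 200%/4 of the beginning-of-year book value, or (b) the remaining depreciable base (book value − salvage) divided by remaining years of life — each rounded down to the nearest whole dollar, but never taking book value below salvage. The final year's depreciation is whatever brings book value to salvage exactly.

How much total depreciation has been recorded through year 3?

$244,338

Depreciable base = $286,038 − $41,700 = $244,338.
Year 1: DB = ⌊$286,038 × 200%/4⌋ = $143,019; SL = ⌊$244,338/4⌋ = $61,084 → take DB $143,019. Book value $143,019.
Year 2: DB = ⌊$143,019 × 200%/4⌋ = $71,509; SL = ⌊$101,319/3⌋ = $33,773 → take DB $71,509. Book value $71,510.
Year 3: DB = ⌊$71,510 × 200%/4⌋ = $35,755; SL = ⌊$29,810/2⌋ = $14,905 → take DB $35,755, capped at $29,810. Book value $41,700.
Accumulated through year 3 = $286,038 − $41,700 = $244,338.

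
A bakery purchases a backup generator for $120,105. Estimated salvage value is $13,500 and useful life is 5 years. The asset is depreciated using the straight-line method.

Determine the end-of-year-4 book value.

$34,821

Depreciable base = $120,105 − $13,500 = $106,605.
Annual expense = $106,605 / 5 = $21,321.
End of year 1: book value $98,784.
End of year 2: book value $77,463.
End of year 3: book value $56,142.
End of year 4: book value $34,821.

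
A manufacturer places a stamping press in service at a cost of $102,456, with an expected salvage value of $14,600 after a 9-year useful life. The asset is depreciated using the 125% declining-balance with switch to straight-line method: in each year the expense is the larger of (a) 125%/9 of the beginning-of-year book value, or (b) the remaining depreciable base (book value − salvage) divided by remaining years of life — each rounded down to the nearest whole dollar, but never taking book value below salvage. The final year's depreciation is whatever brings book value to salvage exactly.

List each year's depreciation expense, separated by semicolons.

$14,230; $12,253; $10,551; $9,086; $8,347; $8,347; $8,347; $8,347; $8,348

Depreciable base = $102,456 − $14,600 = $87,856.
Year 1: DB = ⌊$102,456 × 125%/9⌋ = $14,230; SL = ⌊$87,856/9⌋ = $9,761 → take DB $14,230. Book value $88,226.
Year 2: DB = ⌊$88,226 × 125%/9⌋ = $12,253; SL = ⌊$73,626/8⌋ = $9,203 → take DB $12,253. Book value $75,973.
Year 3: DB = ⌊$75,973 × 125%/9⌋ = $10,551; SL = ⌊$61,373/7⌋ = $8,767 → take DB $10,551. Book value $65,422.
Year 4: DB = ⌊$65,422 × 125%/9⌋ = $9,086; SL = ⌊$50,822/6⌋ = $8,470 → take DB $9,086. Book value $56,336.
Year 5: DB = ⌊$56,336 × 125%/9⌋ = $7,824; SL = ⌊$41,736/5⌋ = $8,347 → take SL $8,347. Book value $47,989.
Year 6: DB = ⌊$47,989 × 125%/9⌋ = $6,665; SL = ⌊$33,389/4⌋ = $8,347 → take SL $8,347. Book value $39,642.
Year 7: DB = ⌊$39,642 × 125%/9⌋ = $5,505; SL = ⌊$25,042/3⌋ = $8,347 → take SL $8,347. Book value $31,295.
Year 8: DB = ⌊$31,295 × 125%/9⌋ = $4,346; SL = ⌊$16,695/2⌋ = $8,347 → take SL $8,347. Book value $22,948.
Year 9 (final): $22,948 − $14,600 = $8,348. Book value $14,600.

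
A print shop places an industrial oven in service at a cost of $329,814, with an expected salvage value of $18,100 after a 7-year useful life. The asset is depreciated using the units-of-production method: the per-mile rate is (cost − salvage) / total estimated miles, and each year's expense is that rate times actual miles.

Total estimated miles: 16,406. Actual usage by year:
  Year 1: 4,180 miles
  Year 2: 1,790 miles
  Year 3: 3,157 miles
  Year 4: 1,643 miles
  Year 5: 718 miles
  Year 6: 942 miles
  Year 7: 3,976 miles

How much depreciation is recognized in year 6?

Depreciable base = $329,814 − $18,100 = $311,714.
Rate = $311,714 / 16,406 miles = $19 per mile.
Year 1: 4,180 × $19 = $79,420. Book value $250,394.
Year 2: 1,790 × $19 = $34,010. Book value $216,384.
Year 3: 3,157 × $19 = $59,983. Book value $156,401.
Year 4: 1,643 × $19 = $31,217. Book value $125,184.
Year 5: 718 × $19 = $13,642. Book value $111,542.
Year 6: 942 × $19 = $17,898. Book value $93,644.

$17,898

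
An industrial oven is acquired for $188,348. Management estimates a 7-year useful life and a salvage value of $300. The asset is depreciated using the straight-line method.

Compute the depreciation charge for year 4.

$26,864

Depreciable base = $188,348 − $300 = $188,048.
Annual expense = $188,048 / 7 = $26,864.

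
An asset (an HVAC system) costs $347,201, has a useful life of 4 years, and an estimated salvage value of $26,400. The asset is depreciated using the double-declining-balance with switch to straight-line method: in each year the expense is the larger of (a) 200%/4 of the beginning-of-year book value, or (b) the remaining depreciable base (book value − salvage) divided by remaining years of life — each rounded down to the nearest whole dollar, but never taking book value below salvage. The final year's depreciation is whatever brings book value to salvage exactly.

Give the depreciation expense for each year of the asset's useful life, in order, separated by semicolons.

$173,600; $86,800; $43,400; $17,001

Depreciable base = $347,201 − $26,400 = $320,801.
Year 1: DB = ⌊$347,201 × 200%/4⌋ = $173,600; SL = ⌊$320,801/4⌋ = $80,200 → take DB $173,600. Book value $173,601.
Year 2: DB = ⌊$173,601 × 200%/4⌋ = $86,800; SL = ⌊$147,201/3⌋ = $49,067 → take DB $86,800. Book value $86,801.
Year 3: DB = ⌊$86,801 × 200%/4⌋ = $43,400; SL = ⌊$60,401/2⌋ = $30,200 → take DB $43,400. Book value $43,401.
Year 4 (final): $43,401 − $26,400 = $17,001. Book value $26,400.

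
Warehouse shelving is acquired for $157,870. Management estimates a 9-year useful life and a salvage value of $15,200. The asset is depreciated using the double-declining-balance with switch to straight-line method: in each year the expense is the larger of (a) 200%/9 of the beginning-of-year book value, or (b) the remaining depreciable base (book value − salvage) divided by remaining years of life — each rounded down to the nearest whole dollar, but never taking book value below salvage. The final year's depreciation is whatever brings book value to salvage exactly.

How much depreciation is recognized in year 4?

$16,506

Depreciable base = $157,870 − $15,200 = $142,670.
Year 1: DB = ⌊$157,870 × 200%/9⌋ = $35,082; SL = ⌊$142,670/9⌋ = $15,852 → take DB $35,082. Book value $122,788.
Year 2: DB = ⌊$122,788 × 200%/9⌋ = $27,286; SL = ⌊$107,588/8⌋ = $13,448 → take DB $27,286. Book value $95,502.
Year 3: DB = ⌊$95,502 × 200%/9⌋ = $21,222; SL = ⌊$80,302/7⌋ = $11,471 → take DB $21,222. Book value $74,280.
Year 4: DB = ⌊$74,280 × 200%/9⌋ = $16,506; SL = ⌊$59,080/6⌋ = $9,846 → take DB $16,506. Book value $57,774.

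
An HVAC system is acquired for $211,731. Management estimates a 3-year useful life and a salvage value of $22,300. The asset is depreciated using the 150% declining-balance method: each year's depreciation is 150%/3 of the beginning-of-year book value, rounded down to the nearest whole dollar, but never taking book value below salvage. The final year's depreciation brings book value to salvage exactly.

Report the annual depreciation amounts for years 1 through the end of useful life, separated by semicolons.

Depreciable base = $211,731 − $22,300 = $189,431.
Year 1: ⌊$211,731 × 150%/3⌋ = $105,865. Book value $105,866.
Year 2: ⌊$105,866 × 150%/3⌋ = $52,933. Book value $52,933.
Year 3 (final): $52,933 − $22,300 = $30,633. Book value $22,300.

$105,865; $52,933; $30,633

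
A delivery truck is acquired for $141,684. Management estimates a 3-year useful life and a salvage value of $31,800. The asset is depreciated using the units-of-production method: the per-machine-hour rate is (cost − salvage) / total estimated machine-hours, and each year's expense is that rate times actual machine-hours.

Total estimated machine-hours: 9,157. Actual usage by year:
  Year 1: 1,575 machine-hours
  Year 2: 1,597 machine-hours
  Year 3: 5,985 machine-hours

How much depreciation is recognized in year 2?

Depreciable base = $141,684 − $31,800 = $109,884.
Rate = $109,884 / 9,157 machine-hours = $12 per machine-hour.
Year 1: 1,575 × $12 = $18,900. Book value $122,784.
Year 2: 1,597 × $12 = $19,164. Book value $103,620.

$19,164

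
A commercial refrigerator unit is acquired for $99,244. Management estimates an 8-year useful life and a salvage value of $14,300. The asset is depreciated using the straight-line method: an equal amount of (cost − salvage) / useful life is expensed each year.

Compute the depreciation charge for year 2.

$10,618

Depreciable base = $99,244 − $14,300 = $84,944.
Annual expense = $84,944 / 8 = $10,618.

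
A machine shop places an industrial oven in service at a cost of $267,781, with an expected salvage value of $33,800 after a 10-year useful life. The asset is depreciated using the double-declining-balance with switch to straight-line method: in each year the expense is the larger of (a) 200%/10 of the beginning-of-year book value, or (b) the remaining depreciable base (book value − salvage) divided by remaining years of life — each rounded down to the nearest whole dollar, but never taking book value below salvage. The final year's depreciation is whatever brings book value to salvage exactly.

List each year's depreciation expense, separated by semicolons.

Depreciable base = $267,781 − $33,800 = $233,981.
Year 1: DB = ⌊$267,781 × 200%/10⌋ = $53,556; SL = ⌊$233,981/10⌋ = $23,398 → take DB $53,556. Book value $214,225.
Year 2: DB = ⌊$214,225 × 200%/10⌋ = $42,845; SL = ⌊$180,425/9⌋ = $20,047 → take DB $42,845. Book value $171,380.
Year 3: DB = ⌊$171,380 × 200%/10⌋ = $34,276; SL = ⌊$137,580/8⌋ = $17,197 → take DB $34,276. Book value $137,104.
Year 4: DB = ⌊$137,104 × 200%/10⌋ = $27,420; SL = ⌊$103,304/7⌋ = $14,757 → take DB $27,420. Book value $109,684.
Year 5: DB = ⌊$109,684 × 200%/10⌋ = $21,936; SL = ⌊$75,884/6⌋ = $12,647 → take DB $21,936. Book value $87,748.
Year 6: DB = ⌊$87,748 × 200%/10⌋ = $17,549; SL = ⌊$53,948/5⌋ = $10,789 → take DB $17,549. Book value $70,199.
Year 7: DB = ⌊$70,199 × 200%/10⌋ = $14,039; SL = ⌊$36,399/4⌋ = $9,099 → take DB $14,039. Book value $56,160.
Year 8: DB = ⌊$56,160 × 200%/10⌋ = $11,232; SL = ⌊$22,360/3⌋ = $7,453 → take DB $11,232. Book value $44,928.
Year 9: DB = ⌊$44,928 × 200%/10⌋ = $8,985; SL = ⌊$11,128/2⌋ = $5,564 → take DB $8,985. Book value $35,943.
Year 10 (final): $35,943 − $33,800 = $2,143. Book value $33,800.

$53,556; $42,845; $34,276; $27,420; $21,936; $17,549; $14,039; $11,232; $8,985; $2,143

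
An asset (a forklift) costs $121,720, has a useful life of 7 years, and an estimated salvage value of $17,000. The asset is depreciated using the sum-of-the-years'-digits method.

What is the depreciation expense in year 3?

Depreciable base = $121,720 − $17,000 = $104,720.
Sum of the years' digits = 7+6+5+4+3+2+1 = 28.
Year 1: $104,720 × 7/28 = $26,180. Book value $95,540.
Year 2: $104,720 × 6/28 = $22,440. Book value $73,100.
Year 3: $104,720 × 5/28 = $18,700. Book value $54,400.

$18,700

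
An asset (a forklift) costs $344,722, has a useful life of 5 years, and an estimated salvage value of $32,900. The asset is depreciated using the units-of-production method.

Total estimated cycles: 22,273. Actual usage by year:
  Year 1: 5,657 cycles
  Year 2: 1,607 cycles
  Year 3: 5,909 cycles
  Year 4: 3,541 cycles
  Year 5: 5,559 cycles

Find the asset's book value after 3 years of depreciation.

$160,300

Depreciable base = $344,722 − $32,900 = $311,822.
Rate = $311,822 / 22,273 cycles = $14 per cycle.
Year 1: 5,657 × $14 = $79,198. Book value $265,524.
Year 2: 1,607 × $14 = $22,498. Book value $243,026.
Year 3: 5,909 × $14 = $82,726. Book value $160,300.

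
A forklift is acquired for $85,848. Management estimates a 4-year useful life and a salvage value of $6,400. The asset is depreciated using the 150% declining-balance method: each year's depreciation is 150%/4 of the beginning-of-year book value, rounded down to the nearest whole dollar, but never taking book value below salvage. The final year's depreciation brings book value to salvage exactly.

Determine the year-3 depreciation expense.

Depreciable base = $85,848 − $6,400 = $79,448.
Year 1: ⌊$85,848 × 150%/4⌋ = $32,193. Book value $53,655.
Year 2: ⌊$53,655 × 150%/4⌋ = $20,120. Book value $33,535.
Year 3: ⌊$33,535 × 150%/4⌋ = $12,575. Book value $20,960.

$12,575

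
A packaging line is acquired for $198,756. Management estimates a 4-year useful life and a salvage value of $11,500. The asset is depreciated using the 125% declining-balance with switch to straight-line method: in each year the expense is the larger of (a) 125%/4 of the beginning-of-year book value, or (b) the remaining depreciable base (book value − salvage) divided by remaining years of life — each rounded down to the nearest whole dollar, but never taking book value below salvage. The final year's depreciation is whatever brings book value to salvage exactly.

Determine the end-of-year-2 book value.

Depreciable base = $198,756 − $11,500 = $187,256.
Year 1: DB = ⌊$198,756 × 125%/4⌋ = $62,111; SL = ⌊$187,256/4⌋ = $46,814 → take DB $62,111. Book value $136,645.
Year 2: DB = ⌊$136,645 × 125%/4⌋ = $42,701; SL = ⌊$125,145/3⌋ = $41,715 → take DB $42,701. Book value $93,944.

$93,944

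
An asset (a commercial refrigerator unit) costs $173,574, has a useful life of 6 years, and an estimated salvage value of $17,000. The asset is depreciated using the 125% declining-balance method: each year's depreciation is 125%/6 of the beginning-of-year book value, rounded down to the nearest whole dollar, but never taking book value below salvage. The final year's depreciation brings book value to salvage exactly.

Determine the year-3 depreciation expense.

$22,663

Depreciable base = $173,574 − $17,000 = $156,574.
Year 1: ⌊$173,574 × 125%/6⌋ = $36,161. Book value $137,413.
Year 2: ⌊$137,413 × 125%/6⌋ = $28,627. Book value $108,786.
Year 3: ⌊$108,786 × 125%/6⌋ = $22,663. Book value $86,123.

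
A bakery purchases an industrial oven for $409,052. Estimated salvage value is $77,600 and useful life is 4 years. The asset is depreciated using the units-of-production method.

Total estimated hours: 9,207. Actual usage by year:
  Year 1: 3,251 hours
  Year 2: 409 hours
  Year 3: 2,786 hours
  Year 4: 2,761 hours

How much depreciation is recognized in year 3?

Depreciable base = $409,052 − $77,600 = $331,452.
Rate = $331,452 / 9,207 hours = $36 per hour.
Year 1: 3,251 × $36 = $117,036. Book value $292,016.
Year 2: 409 × $36 = $14,724. Book value $277,292.
Year 3: 2,786 × $36 = $100,296. Book value $176,996.

$100,296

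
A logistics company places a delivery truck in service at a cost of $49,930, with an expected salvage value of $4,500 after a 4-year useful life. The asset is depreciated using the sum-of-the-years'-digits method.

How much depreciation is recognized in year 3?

Depreciable base = $49,930 − $4,500 = $45,430.
Sum of the years' digits = 4+3+2+1 = 10.
Year 1: $45,430 × 4/10 = $18,172. Book value $31,758.
Year 2: $45,430 × 3/10 = $13,629. Book value $18,129.
Year 3: $45,430 × 2/10 = $9,086. Book value $9,043.

$9,086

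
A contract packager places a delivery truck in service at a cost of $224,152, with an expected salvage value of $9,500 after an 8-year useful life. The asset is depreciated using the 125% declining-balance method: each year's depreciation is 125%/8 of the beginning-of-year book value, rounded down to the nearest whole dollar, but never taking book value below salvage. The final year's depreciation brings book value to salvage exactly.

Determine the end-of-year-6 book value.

$80,879

Depreciable base = $224,152 − $9,500 = $214,652.
Year 1: ⌊$224,152 × 125%/8⌋ = $35,023. Book value $189,129.
Year 2: ⌊$189,129 × 125%/8⌋ = $29,551. Book value $159,578.
Year 3: ⌊$159,578 × 125%/8⌋ = $24,934. Book value $134,644.
Year 4: ⌊$134,644 × 125%/8⌋ = $21,038. Book value $113,606.
Year 5: ⌊$113,606 × 125%/8⌋ = $17,750. Book value $95,856.
Year 6: ⌊$95,856 × 125%/8⌋ = $14,977. Book value $80,879.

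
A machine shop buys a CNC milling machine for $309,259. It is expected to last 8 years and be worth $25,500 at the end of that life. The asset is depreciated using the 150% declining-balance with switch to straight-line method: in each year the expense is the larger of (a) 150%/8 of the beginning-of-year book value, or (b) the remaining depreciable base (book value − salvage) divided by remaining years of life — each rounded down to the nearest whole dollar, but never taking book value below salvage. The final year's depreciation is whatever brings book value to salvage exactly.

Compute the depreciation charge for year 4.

Depreciable base = $309,259 − $25,500 = $283,759.
Year 1: DB = ⌊$309,259 × 150%/8⌋ = $57,986; SL = ⌊$283,759/8⌋ = $35,469 → take DB $57,986. Book value $251,273.
Year 2: DB = ⌊$251,273 × 150%/8⌋ = $47,113; SL = ⌊$225,773/7⌋ = $32,253 → take DB $47,113. Book value $204,160.
Year 3: DB = ⌊$204,160 × 150%/8⌋ = $38,280; SL = ⌊$178,660/6⌋ = $29,776 → take DB $38,280. Book value $165,880.
Year 4: DB = ⌊$165,880 × 150%/8⌋ = $31,102; SL = ⌊$140,380/5⌋ = $28,076 → take DB $31,102. Book value $134,778.

$31,102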